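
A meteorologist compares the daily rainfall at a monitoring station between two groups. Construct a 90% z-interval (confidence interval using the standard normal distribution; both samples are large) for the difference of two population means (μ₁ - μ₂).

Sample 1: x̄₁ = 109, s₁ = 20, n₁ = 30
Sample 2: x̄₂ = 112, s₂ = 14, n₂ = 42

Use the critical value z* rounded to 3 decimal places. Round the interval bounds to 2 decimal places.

Both samples are large (n₁ = 30 ≥ 30, n₂ = 42 ≥ 30), so a z-interval for the difference of means applies.

Point estimate: x̄₁ - x̄₂ = 109 - 112 = -3

Standard error: SE = √(s₁²/n₁ + s₂²/n₂)
= √(20²/30 + 14²/42)
= √(13.333333 + 4.666667)
= 4.242641

For 90% confidence, z* = 1.645 (from standard normal table)
Margin of error: E = z* × SE = 1.645 × 4.242641 = 6.9791

Z-interval: (x̄₁ - x̄₂) ± E = -3 ± 6.9791 = (-9.9791, 3.9791)

Rounded to 2 decimal places:

(-9.98, 3.98)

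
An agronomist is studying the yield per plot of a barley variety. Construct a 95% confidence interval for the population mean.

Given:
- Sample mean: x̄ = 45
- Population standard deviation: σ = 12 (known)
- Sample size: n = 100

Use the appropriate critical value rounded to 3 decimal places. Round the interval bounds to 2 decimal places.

The population standard deviation σ is known, so use a z-interval (standard normal critical value).

For 95% confidence, z* = 1.96 (from standard normal table)

Standard error: SE = σ/√n = 12/√100 = 1.200000

Margin of error: E = z* × SE = 1.96 × 1.200000 = 2.3520

Z-interval: x̄ ± E = 45 ± 2.3520 = (42.6480, 47.3520)

Rounded to 2 decimal places:

(42.65, 47.35)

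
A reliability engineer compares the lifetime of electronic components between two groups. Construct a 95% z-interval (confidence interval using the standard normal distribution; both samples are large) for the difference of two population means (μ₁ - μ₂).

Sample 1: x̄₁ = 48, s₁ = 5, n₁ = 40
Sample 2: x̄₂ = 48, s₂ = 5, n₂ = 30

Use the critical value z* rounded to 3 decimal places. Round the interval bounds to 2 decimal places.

Both samples are large (n₁ = 40 ≥ 30, n₂ = 30 ≥ 30), so a z-interval for the difference of means applies.

Point estimate: x̄₁ - x̄₂ = 48 - 48 = 0

Standard error: SE = √(s₁²/n₁ + s₂²/n₂)
= √(5²/40 + 5²/30)
= √(0.625000 + 0.833333)
= 1.207615

For 95% confidence, z* = 1.96 (from standard normal table)
Margin of error: E = z* × SE = 1.96 × 1.207615 = 2.3669

Z-interval: (x̄₁ - x̄₂) ± E = 0 ± 2.3669 = (-2.3669, 2.3669)

Rounded to 2 decimal places:

(-2.37, 2.37)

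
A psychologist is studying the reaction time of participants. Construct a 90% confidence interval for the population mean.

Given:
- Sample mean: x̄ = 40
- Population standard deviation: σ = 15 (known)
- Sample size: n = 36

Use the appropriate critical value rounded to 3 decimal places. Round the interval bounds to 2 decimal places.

The population standard deviation σ is known, so use a z-interval (standard normal critical value).

For 90% confidence, z* = 1.645 (from standard normal table)

Standard error: SE = σ/√n = 15/√36 = 2.500000

Margin of error: E = z* × SE = 1.645 × 2.500000 = 4.1125

Z-interval: x̄ ± E = 40 ± 4.1125 = (35.8875, 44.1125)

Rounded to 2 decimal places:

(35.89, 44.11)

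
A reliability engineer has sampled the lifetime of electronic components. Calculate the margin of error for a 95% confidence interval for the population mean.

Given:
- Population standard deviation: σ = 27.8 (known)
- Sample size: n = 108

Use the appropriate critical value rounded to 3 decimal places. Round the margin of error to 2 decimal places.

The population standard deviation σ is known, so use the z-interval margin of error formula.

For 95% confidence, z* = 1.96 (from standard normal table)

Margin of error formula for z-interval: E = z* × σ/√n

E = 1.96 × 27.8/√108
  = 1.96 × 2.675056
  = 5.2431

Rounded to 2 decimal places:

5.24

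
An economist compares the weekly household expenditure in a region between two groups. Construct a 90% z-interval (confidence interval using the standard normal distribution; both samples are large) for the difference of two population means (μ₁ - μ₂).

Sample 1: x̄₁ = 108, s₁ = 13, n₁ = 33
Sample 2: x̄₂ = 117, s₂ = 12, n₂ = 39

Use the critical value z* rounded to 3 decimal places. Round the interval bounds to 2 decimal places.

Both samples are large (n₁ = 33 ≥ 30, n₂ = 39 ≥ 30), so a z-interval for the difference of means applies.

Point estimate: x̄₁ - x̄₂ = 108 - 117 = -9

Standard error: SE = √(s₁²/n₁ + s₂²/n₂)
= √(13²/33 + 12²/39)
= √(5.121212 + 3.692308)
= 2.968757

For 90% confidence, z* = 1.645 (from standard normal table)
Margin of error: E = z* × SE = 1.645 × 2.968757 = 4.8836

Z-interval: (x̄₁ - x̄₂) ± E = -9 ± 4.8836 = (-13.8836, -4.1164)

Rounded to 2 decimal places:

(-13.88, -4.12)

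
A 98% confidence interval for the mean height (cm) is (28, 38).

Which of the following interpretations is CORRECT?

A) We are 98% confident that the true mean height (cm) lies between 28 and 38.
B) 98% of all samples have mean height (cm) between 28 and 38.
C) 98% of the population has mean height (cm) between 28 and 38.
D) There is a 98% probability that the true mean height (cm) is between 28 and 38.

A confidence interval represents our confidence in the procedure, not a probability statement about the parameter.

Key concept: If we repeated this sampling process many times and computed a 98% CI each time, about 98% of those intervals would contain the true population parameter.

For this specific interval (28, 38):
- Midpoint (point estimate): 33
- Margin of error: 5

The correct interpretation is the one stating confidence that the true parameter lies in the interval — option A.

A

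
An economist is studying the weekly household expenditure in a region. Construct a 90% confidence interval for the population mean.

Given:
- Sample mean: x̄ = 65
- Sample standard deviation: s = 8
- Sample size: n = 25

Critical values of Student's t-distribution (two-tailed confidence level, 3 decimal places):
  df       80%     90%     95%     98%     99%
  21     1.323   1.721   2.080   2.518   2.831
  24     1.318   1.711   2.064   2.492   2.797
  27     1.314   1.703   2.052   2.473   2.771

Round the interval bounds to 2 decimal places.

The population standard deviation σ is unknown (only the sample standard deviation s is given), so use a t-interval with df = n - 1 = 25 - 1 = 24.

For 90% confidence with df = 24, t* = 1.711 (from t-table)

Standard error: SE = s/√n = 8/√25 = 1.600000

Margin of error: E = t* × SE = 1.711 × 1.600000 = 2.7376

T-interval: x̄ ± E = 65 ± 2.7376 = (62.2624, 67.7376)

Rounded to 2 decimal places:

(62.26, 67.74)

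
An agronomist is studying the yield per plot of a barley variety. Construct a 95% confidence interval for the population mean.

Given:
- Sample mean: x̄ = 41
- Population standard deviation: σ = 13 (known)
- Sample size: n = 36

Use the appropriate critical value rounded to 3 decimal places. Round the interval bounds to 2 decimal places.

The population standard deviation σ is known, so use a z-interval (standard normal critical value).

For 95% confidence, z* = 1.96 (from standard normal table)

Standard error: SE = σ/√n = 13/√36 = 2.166667

Margin of error: E = z* × SE = 1.96 × 2.166667 = 4.2467

Z-interval: x̄ ± E = 41 ± 4.2467 = (36.7533, 45.2467)

Rounded to 2 decimal places:

(36.75, 45.25)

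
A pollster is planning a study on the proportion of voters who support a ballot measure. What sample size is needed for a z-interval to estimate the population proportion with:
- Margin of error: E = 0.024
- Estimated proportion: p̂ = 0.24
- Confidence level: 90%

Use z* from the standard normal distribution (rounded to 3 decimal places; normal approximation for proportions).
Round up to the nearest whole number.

Using z* for proportion z-interval (normal approximation).

For 90% confidence, z* = 1.645 (from standard normal table)

Sample size formula for proportion z-interval: n = z*²p̂(1-p̂)/E²

n = 1.645² × 0.24 × 0.76 / 0.024²
  = 2.706025 × 0.1824 / 0.000576
  = 856.9079

Round up to the nearest whole number: n = 857

857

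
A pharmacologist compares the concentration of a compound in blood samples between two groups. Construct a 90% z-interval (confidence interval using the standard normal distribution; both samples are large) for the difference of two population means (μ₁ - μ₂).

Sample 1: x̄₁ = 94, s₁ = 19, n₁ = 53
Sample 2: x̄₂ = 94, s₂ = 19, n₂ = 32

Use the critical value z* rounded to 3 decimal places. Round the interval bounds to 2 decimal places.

Both samples are large (n₁ = 53 ≥ 30, n₂ = 32 ≥ 30), so a z-interval for the difference of means applies.

Point estimate: x̄₁ - x̄₂ = 94 - 94 = 0

Standard error: SE = √(s₁²/n₁ + s₂²/n₂)
= √(19²/53 + 19²/32)
= √(6.811321 + 11.281250)
= 4.253536

For 90% confidence, z* = 1.645 (from standard normal table)
Margin of error: E = z* × SE = 1.645 × 4.253536 = 6.9971

Z-interval: (x̄₁ - x̄₂) ± E = 0 ± 6.9971 = (-6.9971, 6.9971)

Rounded to 2 decimal places:

(-7.00, 7.00)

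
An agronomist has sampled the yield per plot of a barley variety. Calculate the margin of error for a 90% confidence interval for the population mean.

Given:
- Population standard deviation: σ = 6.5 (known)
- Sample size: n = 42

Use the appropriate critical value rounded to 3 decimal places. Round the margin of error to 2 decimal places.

The population standard deviation σ is known, so use the z-interval margin of error formula.

For 90% confidence, z* = 1.645 (from standard normal table)

Margin of error formula for z-interval: E = z* × σ/√n

E = 1.645 × 6.5/√42
  = 1.645 × 1.002972
  = 1.6499

Rounded to 2 decimal places:

1.65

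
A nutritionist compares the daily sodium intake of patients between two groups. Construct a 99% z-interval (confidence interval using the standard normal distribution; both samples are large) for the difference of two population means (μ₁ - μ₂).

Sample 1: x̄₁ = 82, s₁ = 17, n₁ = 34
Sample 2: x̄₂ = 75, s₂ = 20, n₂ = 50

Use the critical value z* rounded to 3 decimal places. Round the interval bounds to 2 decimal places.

Both samples are large (n₁ = 34 ≥ 30, n₂ = 50 ≥ 30), so a z-interval for the difference of means applies.

Point estimate: x̄₁ - x̄₂ = 82 - 75 = 7

Standard error: SE = √(s₁²/n₁ + s₂²/n₂)
= √(17²/34 + 20²/50)
= √(8.500000 + 8.000000)
= 4.062019

For 99% confidence, z* = 2.576 (from standard normal table)
Margin of error: E = z* × SE = 2.576 × 4.062019 = 10.4638

Z-interval: (x̄₁ - x̄₂) ± E = 7 ± 10.4638 = (-3.4638, 17.4638)

Rounded to 2 decimal places:

(-3.46, 17.46)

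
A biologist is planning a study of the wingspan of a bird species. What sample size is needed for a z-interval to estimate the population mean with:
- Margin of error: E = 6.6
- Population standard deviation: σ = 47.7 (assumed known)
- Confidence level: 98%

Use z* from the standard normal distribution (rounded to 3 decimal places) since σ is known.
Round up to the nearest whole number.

Using z* since population σ is known (z-interval formula).

For 98% confidence, z* = 2.326 (from standard normal table)

Sample size formula for z-interval: n = (z*σ/E)²

n = (2.326 × 47.7 / 6.6)²
  = (16.810636)²
  = 282.5975

Round up to the nearest whole number: n = 283

283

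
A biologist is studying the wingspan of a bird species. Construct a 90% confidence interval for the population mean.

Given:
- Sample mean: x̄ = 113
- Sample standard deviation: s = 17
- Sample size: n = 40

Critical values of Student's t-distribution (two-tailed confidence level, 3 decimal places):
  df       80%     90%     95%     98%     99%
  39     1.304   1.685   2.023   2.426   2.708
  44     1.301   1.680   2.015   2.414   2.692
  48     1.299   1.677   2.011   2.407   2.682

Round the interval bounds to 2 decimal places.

The population standard deviation σ is unknown (only the sample standard deviation s is given), so use a t-interval with df = n - 1 = 40 - 1 = 39.

For 90% confidence with df = 39, t* = 1.685 (from t-table)

Standard error: SE = s/√n = 17/√40 = 2.687936

Margin of error: E = t* × SE = 1.685 × 2.687936 = 4.5292

T-interval: x̄ ± E = 113 ± 4.5292 = (108.4708, 117.5292)

Rounded to 2 decimal places:

(108.47, 117.53)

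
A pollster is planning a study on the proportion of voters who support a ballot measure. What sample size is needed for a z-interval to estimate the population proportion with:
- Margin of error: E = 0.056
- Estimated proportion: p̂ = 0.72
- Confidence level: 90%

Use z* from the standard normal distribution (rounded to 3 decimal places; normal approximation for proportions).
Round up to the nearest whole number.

Using z* for proportion z-interval (normal approximation).

For 90% confidence, z* = 1.645 (from standard normal table)

Sample size formula for proportion z-interval: n = z*²p̂(1-p̂)/E²

n = 1.645² × 0.72 × 0.28 / 0.056²
  = 2.706025 × 0.2016 / 0.003136
  = 173.9588

Round up to the nearest whole number: n = 174

174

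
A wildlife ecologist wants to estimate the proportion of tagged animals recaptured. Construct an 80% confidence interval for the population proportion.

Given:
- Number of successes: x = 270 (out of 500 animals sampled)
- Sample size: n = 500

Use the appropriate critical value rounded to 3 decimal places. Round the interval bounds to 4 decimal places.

Sample proportion: p̂ = 270/500 = 0.540000

Check conditions for normal approximation:
  np̂ = 270 ≥ 10 ✓
  n(1-p̂) = 230 ≥ 10 ✓

The sample is large enough, so use a z-interval (normal approximation) for the proportion.

For 80% confidence, z* = 1.282 (from standard normal table)

Standard error: SE = √(p̂(1-p̂)/n) = √(0.540000×0.460000/500) = 0.02228901

Margin of error: E = z* × SE = 1.282 × 0.02228901 = 0.028575

Z-interval: p̂ ± E = 0.540000 ± 0.028575 = (0.511425, 0.568575)

Rounded to 4 decimal places:

(0.5114, 0.5686)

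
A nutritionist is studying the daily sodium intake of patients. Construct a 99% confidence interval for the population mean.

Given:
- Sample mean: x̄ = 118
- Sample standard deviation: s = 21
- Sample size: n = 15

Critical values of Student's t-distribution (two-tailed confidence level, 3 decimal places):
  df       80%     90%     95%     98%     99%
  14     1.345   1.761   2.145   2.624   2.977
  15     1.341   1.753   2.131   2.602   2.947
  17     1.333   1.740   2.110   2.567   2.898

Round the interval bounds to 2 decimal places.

The population standard deviation σ is unknown (only the sample standard deviation s is given), so use a t-interval with df = n - 1 = 15 - 1 = 14.

For 99% confidence with df = 14, t* = 2.977 (from t-table)

Standard error: SE = s/√n = 21/√15 = 5.422177

Margin of error: E = t* × SE = 2.977 × 5.422177 = 16.1418

T-interval: x̄ ± E = 118 ± 16.1418 = (101.8582, 134.1418)

Rounded to 2 decimal places:

(101.86, 134.14)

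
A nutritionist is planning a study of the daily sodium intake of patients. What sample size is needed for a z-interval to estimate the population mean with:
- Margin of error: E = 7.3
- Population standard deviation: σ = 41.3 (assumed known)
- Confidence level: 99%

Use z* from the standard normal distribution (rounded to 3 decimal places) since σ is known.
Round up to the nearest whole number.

Using z* since population σ is known (z-interval formula).

For 99% confidence, z* = 2.576 (from standard normal table)

Sample size formula for z-interval: n = (z*σ/E)²

n = (2.576 × 41.3 / 7.3)²
  = (14.573808)²
  = 212.3959

Round up to the nearest whole number: n = 213

213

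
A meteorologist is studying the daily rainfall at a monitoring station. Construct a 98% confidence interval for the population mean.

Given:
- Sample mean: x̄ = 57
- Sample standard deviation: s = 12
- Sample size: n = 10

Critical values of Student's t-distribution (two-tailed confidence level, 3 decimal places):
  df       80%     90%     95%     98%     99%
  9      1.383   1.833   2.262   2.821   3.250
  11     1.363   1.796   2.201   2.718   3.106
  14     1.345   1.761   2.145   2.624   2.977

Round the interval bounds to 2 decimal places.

The population standard deviation σ is unknown (only the sample standard deviation s is given), so use a t-interval with df = n - 1 = 10 - 1 = 9.

For 98% confidence with df = 9, t* = 2.821 (from t-table)

Standard error: SE = s/√n = 12/√10 = 3.794733

Margin of error: E = t* × SE = 2.821 × 3.794733 = 10.7049

T-interval: x̄ ± E = 57 ± 10.7049 = (46.2951, 67.7049)

Rounded to 2 decimal places:

(46.30, 67.70)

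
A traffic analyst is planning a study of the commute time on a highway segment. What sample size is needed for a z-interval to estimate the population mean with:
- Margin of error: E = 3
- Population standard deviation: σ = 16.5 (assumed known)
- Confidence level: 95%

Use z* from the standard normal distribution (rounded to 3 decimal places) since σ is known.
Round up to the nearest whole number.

Using z* since population σ is known (z-interval formula).

For 95% confidence, z* = 1.96 (from standard normal table)

Sample size formula for z-interval: n = (z*σ/E)²

n = (1.96 × 16.5 / 3)²
  = (10.780000)²
  = 116.2084

Round up to the nearest whole number: n = 117

117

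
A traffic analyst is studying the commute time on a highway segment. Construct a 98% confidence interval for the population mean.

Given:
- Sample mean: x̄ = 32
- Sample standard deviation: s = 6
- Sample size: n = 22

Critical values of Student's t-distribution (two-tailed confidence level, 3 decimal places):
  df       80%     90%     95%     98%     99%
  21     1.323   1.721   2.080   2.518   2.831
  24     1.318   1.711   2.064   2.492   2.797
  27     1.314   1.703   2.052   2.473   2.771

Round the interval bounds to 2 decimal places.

The population standard deviation σ is unknown (only the sample standard deviation s is given), so use a t-interval with df = n - 1 = 22 - 1 = 21.

For 98% confidence with df = 21, t* = 2.518 (from t-table)

Standard error: SE = s/√n = 6/√22 = 1.279204

Margin of error: E = t* × SE = 2.518 × 1.279204 = 3.2210

T-interval: x̄ ± E = 32 ± 3.2210 = (28.7790, 35.2210)

Rounded to 2 decimal places:

(28.78, 35.22)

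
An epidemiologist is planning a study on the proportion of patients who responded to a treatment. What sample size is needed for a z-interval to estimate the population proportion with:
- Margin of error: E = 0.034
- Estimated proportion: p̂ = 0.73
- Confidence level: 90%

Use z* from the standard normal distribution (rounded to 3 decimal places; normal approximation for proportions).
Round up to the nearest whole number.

Using z* for proportion z-interval (normal approximation).

For 90% confidence, z* = 1.645 (from standard normal table)

Sample size formula for proportion z-interval: n = z*²p̂(1-p̂)/E²

n = 1.645² × 0.73 × 0.27 / 0.034²
  = 2.706025 × 0.1971 / 0.001156
  = 461.3819

Round up to the nearest whole number: n = 462

462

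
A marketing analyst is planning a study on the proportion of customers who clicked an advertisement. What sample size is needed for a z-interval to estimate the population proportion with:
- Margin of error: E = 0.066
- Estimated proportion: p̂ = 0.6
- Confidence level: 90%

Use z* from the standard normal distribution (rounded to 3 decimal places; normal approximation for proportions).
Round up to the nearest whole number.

Using z* for proportion z-interval (normal approximation).

For 90% confidence, z* = 1.645 (from standard normal table)

Sample size formula for proportion z-interval: n = z*²p̂(1-p̂)/E²

n = 1.645² × 0.6 × 0.4 / 0.066²
  = 2.706025 × 0.24 / 0.004356
  = 149.0923

Round up to the nearest whole number: n = 150

150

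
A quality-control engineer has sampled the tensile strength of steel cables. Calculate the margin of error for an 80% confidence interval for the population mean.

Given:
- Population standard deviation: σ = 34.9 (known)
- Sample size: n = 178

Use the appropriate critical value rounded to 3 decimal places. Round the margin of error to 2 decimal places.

The population standard deviation σ is known, so use the z-interval margin of error formula.

For 80% confidence, z* = 1.282 (from standard normal table)

Margin of error formula for z-interval: E = z* × σ/√n

E = 1.282 × 34.9/√178
  = 1.282 × 2.615866
  = 3.3535

Rounded to 2 decimal places:

3.35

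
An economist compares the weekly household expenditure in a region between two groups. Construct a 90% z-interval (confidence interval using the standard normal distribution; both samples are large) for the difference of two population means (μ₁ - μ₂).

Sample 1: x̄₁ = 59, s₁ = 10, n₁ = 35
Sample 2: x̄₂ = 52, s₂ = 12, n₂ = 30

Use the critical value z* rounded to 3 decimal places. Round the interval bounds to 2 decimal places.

Both samples are large (n₁ = 35 ≥ 30, n₂ = 30 ≥ 30), so a z-interval for the difference of means applies.

Point estimate: x̄₁ - x̄₂ = 59 - 52 = 7

Standard error: SE = √(s₁²/n₁ + s₂²/n₂)
= √(10²/35 + 12²/30)
= √(2.857143 + 4.800000)
= 2.767154

For 90% confidence, z* = 1.645 (from standard normal table)
Margin of error: E = z* × SE = 1.645 × 2.767154 = 4.5520

Z-interval: (x̄₁ - x̄₂) ± E = 7 ± 4.5520 = (2.4480, 11.5520)

Rounded to 2 decimal places:

(2.45, 11.55)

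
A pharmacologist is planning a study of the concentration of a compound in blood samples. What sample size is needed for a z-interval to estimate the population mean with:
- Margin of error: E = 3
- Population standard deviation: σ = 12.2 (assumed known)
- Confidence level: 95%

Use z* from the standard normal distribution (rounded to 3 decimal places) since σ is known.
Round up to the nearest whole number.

Using z* since population σ is known (z-interval formula).

For 95% confidence, z* = 1.96 (from standard normal table)

Sample size formula for z-interval: n = (z*σ/E)²

n = (1.96 × 12.2 / 3)²
  = (7.970667)²
  = 63.5315

Round up to the nearest whole number: n = 64

64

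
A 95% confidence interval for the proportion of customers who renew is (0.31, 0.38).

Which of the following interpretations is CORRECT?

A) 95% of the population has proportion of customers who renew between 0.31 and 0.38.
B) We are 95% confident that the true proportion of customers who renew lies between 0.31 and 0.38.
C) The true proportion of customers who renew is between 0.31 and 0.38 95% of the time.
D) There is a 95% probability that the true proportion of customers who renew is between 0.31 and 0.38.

A confidence interval represents our confidence in the procedure, not a probability statement about the parameter.

Key concept: If we repeated this sampling process many times and computed a 95% CI each time, about 95% of those intervals would contain the true population parameter.

For this specific interval (0.31, 0.38):
- Midpoint (point estimate): 0.345
- Margin of error: 0.035

The correct interpretation is the one stating confidence that the true parameter lies in the interval — option B.

B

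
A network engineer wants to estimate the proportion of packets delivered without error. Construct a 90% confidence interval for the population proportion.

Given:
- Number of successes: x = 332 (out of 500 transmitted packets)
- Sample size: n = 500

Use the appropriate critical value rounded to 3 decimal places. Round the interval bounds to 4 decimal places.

Sample proportion: p̂ = 332/500 = 0.664000

Check conditions for normal approximation:
  np̂ = 332 ≥ 10 ✓
  n(1-p̂) = 168 ≥ 10 ✓

The sample is large enough, so use a z-interval (normal approximation) for the proportion.

For 90% confidence, z* = 1.645 (from standard normal table)

Standard error: SE = √(p̂(1-p̂)/n) = √(0.664000×0.336000/500) = 0.02112364

Margin of error: E = z* × SE = 1.645 × 0.02112364 = 0.034748

Z-interval: p̂ ± E = 0.664000 ± 0.034748 = (0.629252, 0.698748)

Rounded to 4 decimal places:

(0.6293, 0.6987)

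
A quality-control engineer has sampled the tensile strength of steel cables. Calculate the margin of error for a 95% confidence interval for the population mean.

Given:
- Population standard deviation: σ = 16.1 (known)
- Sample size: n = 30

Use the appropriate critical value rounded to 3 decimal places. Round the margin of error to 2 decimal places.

The population standard deviation σ is known, so use the z-interval margin of error formula.

For 95% confidence, z* = 1.96 (from standard normal table)

Margin of error formula for z-interval: E = z* × σ/√n

E = 1.96 × 16.1/√30
  = 1.96 × 2.939444
  = 5.7613

Rounded to 2 decimal places:

5.76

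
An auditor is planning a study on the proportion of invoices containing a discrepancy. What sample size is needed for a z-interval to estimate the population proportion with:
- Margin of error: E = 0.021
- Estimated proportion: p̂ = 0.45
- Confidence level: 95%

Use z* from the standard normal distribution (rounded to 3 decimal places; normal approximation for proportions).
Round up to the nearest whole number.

Using z* for proportion z-interval (normal approximation).

For 95% confidence, z* = 1.96 (from standard normal table)

Sample size formula for proportion z-interval: n = z*²p̂(1-p̂)/E²

n = 1.96² × 0.45 × 0.55 / 0.021²
  = 3.8416 × 0.2475 / 0.000441
  = 2156 (exactly)

This is already a whole number, so no rounding up is needed: n = 2156

2156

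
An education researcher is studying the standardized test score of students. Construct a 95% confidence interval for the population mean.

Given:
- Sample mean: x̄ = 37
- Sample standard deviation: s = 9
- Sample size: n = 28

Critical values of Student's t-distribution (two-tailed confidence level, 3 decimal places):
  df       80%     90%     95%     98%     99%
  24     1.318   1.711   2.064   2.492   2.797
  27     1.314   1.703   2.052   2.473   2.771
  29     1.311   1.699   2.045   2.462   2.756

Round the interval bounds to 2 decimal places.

The population standard deviation σ is unknown (only the sample standard deviation s is given), so use a t-interval with df = n - 1 = 28 - 1 = 27.

For 95% confidence with df = 27, t* = 2.052 (from t-table)

Standard error: SE = s/√n = 9/√28 = 1.700840

Margin of error: E = t* × SE = 2.052 × 1.700840 = 3.4901

T-interval: x̄ ± E = 37 ± 3.4901 = (33.5099, 40.4901)

Rounded to 2 decimal places:

(33.51, 40.49)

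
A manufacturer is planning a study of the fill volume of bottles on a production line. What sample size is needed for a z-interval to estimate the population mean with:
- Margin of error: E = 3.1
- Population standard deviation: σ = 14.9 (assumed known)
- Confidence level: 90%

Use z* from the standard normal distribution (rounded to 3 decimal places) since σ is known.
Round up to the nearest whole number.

Using z* since population σ is known (z-interval formula).

For 90% confidence, z* = 1.645 (from standard normal table)

Sample size formula for z-interval: n = (z*σ/E)²

n = (1.645 × 14.9 / 3.1)²
  = (7.906613)²
  = 62.5145

Round up to the nearest whole number: n = 63

63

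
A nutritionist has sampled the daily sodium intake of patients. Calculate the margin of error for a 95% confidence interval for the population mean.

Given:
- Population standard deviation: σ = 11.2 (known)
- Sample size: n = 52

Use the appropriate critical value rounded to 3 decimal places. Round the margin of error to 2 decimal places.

The population standard deviation σ is known, so use the z-interval margin of error formula.

For 95% confidence, z* = 1.96 (from standard normal table)

Margin of error formula for z-interval: E = z* × σ/√n

E = 1.96 × 11.2/√52
  = 1.96 × 1.553161
  = 3.0442

Rounded to 2 decimal places:

3.04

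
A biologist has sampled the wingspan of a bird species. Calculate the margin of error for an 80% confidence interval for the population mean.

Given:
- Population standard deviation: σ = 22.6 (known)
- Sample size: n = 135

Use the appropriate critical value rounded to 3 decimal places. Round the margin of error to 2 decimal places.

The population standard deviation σ is known, so use the z-interval margin of error formula.

For 80% confidence, z* = 1.282 (from standard normal table)

Margin of error formula for z-interval: E = z* × σ/√n

E = 1.282 × 22.6/√135
  = 1.282 × 1.945098
  = 2.4936

Rounded to 2 decimal places:

2.49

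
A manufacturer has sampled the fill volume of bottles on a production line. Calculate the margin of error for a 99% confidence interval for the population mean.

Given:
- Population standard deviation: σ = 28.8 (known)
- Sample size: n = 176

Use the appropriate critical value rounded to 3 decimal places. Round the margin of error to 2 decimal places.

The population standard deviation σ is known, so use the z-interval margin of error formula.

For 99% confidence, z* = 2.576 (from standard normal table)

Margin of error formula for z-interval: E = z* × σ/√n

E = 2.576 × 28.8/√176
  = 2.576 × 2.170882
  = 5.5922

Rounded to 2 decimal places:

5.59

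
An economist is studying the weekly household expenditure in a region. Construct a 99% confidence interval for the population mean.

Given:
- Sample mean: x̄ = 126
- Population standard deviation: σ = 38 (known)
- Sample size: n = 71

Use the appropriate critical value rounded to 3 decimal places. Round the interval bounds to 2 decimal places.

The population standard deviation σ is known, so use a z-interval (standard normal critical value).

For 99% confidence, z* = 2.576 (from standard normal table)

Standard error: SE = σ/√n = 38/√71 = 4.509770

Margin of error: E = z* × SE = 2.576 × 4.509770 = 11.6172

Z-interval: x̄ ± E = 126 ± 11.6172 = (114.3828, 137.6172)

Rounded to 2 decimal places:

(114.38, 137.62)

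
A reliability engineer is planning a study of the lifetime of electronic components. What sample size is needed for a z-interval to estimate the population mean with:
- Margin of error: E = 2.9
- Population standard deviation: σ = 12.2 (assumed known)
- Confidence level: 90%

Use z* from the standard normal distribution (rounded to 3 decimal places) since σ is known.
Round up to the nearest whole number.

Using z* since population σ is known (z-interval formula).

For 90% confidence, z* = 1.645 (from standard normal table)

Sample size formula for z-interval: n = (z*σ/E)²

n = (1.645 × 12.2 / 2.9)²
  = (6.920345)²
  = 47.8912

Round up to the nearest whole number: n = 48

48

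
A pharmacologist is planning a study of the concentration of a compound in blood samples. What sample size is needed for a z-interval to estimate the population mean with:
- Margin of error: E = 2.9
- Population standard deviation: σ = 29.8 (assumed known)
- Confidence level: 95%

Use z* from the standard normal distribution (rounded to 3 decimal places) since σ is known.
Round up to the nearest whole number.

Using z* since population σ is known (z-interval formula).

For 95% confidence, z* = 1.96 (from standard normal table)

Sample size formula for z-interval: n = (z*σ/E)²

n = (1.96 × 29.8 / 2.9)²
  = (20.140690)²
  = 405.6474

Round up to the nearest whole number: n = 406

406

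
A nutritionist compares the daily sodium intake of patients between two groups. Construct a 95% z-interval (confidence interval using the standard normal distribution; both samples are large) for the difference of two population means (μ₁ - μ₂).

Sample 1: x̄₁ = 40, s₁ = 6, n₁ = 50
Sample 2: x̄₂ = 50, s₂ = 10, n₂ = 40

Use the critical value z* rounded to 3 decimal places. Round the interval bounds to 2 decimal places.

Both samples are large (n₁ = 50 ≥ 30, n₂ = 40 ≥ 30), so a z-interval for the difference of means applies.

Point estimate: x̄₁ - x̄₂ = 40 - 50 = -10

Standard error: SE = √(s₁²/n₁ + s₂²/n₂)
= √(6²/50 + 10²/40)
= √(0.720000 + 2.500000)
= 1.794436

For 95% confidence, z* = 1.96 (from standard normal table)
Margin of error: E = z* × SE = 1.96 × 1.794436 = 3.5171

Z-interval: (x̄₁ - x̄₂) ± E = -10 ± 3.5171 = (-13.5171, -6.4829)

Rounded to 2 decimal places:

(-13.52, -6.48)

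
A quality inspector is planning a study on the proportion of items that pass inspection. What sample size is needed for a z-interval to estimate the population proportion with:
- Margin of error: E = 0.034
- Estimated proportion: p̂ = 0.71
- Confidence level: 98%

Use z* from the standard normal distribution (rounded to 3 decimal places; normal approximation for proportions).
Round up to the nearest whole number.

Using z* for proportion z-interval (normal approximation).

For 98% confidence, z* = 2.326 (from standard normal table)

Sample size formula for proportion z-interval: n = z*²p̂(1-p̂)/E²

n = 2.326² × 0.71 × 0.29 / 0.034²
  = 5.410276 × 0.2059 / 0.001156
  = 963.6469

Round up to the nearest whole number: n = 964

964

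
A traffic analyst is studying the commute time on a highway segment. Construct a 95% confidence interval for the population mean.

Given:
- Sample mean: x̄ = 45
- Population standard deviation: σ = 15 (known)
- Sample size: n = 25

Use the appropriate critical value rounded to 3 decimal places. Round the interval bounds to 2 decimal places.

The population standard deviation σ is known, so use a z-interval (standard normal critical value).

For 95% confidence, z* = 1.96 (from standard normal table)

Standard error: SE = σ/√n = 15/√25 = 3.000000

Margin of error: E = z* × SE = 1.96 × 3.000000 = 5.8800

Z-interval: x̄ ± E = 45 ± 5.8800 = (39.1200, 50.8800)

Rounded to 2 decimal places:

(39.12, 50.88)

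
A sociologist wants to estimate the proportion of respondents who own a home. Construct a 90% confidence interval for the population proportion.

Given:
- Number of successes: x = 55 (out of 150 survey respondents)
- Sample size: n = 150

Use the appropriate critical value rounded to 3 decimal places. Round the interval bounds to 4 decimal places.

Sample proportion: p̂ = 55/150 = 0.366667

Check conditions for normal approximation:
  np̂ = 55 ≥ 10 ✓
  n(1-p̂) = 95 ≥ 10 ✓

The sample is large enough, so use a z-interval (normal approximation) for the proportion.

For 90% confidence, z* = 1.645 (from standard normal table)

Standard error: SE = √(p̂(1-p̂)/n) = √(0.366667×0.633333/150) = 0.03934651

Margin of error: E = z* × SE = 1.645 × 0.03934651 = 0.064725

Z-interval: p̂ ± E = 0.366667 ± 0.064725 = (0.301942, 0.431392)

Rounded to 4 decimal places:

(0.3019, 0.4314)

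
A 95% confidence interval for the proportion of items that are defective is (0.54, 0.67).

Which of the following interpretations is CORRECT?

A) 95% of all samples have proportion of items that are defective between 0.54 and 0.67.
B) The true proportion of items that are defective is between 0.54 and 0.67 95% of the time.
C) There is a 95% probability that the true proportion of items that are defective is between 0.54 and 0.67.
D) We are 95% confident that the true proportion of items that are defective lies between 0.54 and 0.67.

A confidence interval represents our confidence in the procedure, not a probability statement about the parameter.

Key concept: If we repeated this sampling process many times and computed a 95% CI each time, about 95% of those intervals would contain the true population parameter.

For this specific interval (0.54, 0.67):
- Midpoint (point estimate): 0.605
- Margin of error: 0.065

The correct interpretation is the one stating confidence that the true parameter lies in the interval — option D.

D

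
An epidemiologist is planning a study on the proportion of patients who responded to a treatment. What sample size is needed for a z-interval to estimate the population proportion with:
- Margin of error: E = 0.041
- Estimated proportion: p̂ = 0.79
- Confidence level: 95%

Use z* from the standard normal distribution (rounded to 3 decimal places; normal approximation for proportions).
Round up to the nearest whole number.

Using z* for proportion z-interval (normal approximation).

For 95% confidence, z* = 1.96 (from standard normal table)

Sample size formula for proportion z-interval: n = z*²p̂(1-p̂)/E²

n = 1.96² × 0.79 × 0.21 / 0.041²
  = 3.8416 × 0.1659 / 0.001681
  = 379.1323

Round up to the nearest whole number: n = 380

380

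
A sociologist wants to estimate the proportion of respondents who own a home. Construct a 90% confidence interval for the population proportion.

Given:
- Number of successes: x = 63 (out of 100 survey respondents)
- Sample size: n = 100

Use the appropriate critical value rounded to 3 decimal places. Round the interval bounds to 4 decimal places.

Sample proportion: p̂ = 63/100 = 0.630000

Check conditions for normal approximation:
  np̂ = 63 ≥ 10 ✓
  n(1-p̂) = 37 ≥ 10 ✓

The sample is large enough, so use a z-interval (normal approximation) for the proportion.

For 90% confidence, z* = 1.645 (from standard normal table)

Standard error: SE = √(p̂(1-p̂)/n) = √(0.630000×0.370000/100) = 0.04828043

Margin of error: E = z* × SE = 1.645 × 0.04828043 = 0.079421

Z-interval: p̂ ± E = 0.630000 ± 0.079421 = (0.550579, 0.709421)

Rounded to 4 decimal places:

(0.5506, 0.7094)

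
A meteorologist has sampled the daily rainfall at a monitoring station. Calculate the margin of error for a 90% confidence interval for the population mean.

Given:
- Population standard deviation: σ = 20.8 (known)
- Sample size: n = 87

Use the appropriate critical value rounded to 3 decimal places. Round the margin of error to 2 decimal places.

The population standard deviation σ is known, so use the z-interval margin of error formula.

For 90% confidence, z* = 1.645 (from standard normal table)

Margin of error formula for z-interval: E = z* × σ/√n

E = 1.645 × 20.8/√87
  = 1.645 × 2.229994
  = 3.6683

Rounded to 2 decimal places:

3.67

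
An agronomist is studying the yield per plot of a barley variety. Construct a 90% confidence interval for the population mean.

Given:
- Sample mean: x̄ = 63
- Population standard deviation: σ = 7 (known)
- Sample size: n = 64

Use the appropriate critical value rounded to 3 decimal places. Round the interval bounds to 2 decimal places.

The population standard deviation σ is known, so use a z-interval (standard normal critical value).

For 90% confidence, z* = 1.645 (from standard normal table)

Standard error: SE = σ/√n = 7/√64 = 0.875000

Margin of error: E = z* × SE = 1.645 × 0.875000 = 1.4394

Z-interval: x̄ ± E = 63 ± 1.4394 = (61.5606, 64.4394)

Rounded to 2 decimal places:

(61.56, 64.44)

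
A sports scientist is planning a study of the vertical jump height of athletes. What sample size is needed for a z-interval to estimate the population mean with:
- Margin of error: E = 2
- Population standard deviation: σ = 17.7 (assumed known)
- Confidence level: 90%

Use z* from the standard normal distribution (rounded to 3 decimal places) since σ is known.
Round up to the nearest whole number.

Using z* since population σ is known (z-interval formula).

For 90% confidence, z* = 1.645 (from standard normal table)

Sample size formula for z-interval: n = (z*σ/E)²

n = (1.645 × 17.7 / 2)²
  = (14.558250)²
  = 211.9426

Round up to the nearest whole number: n = 212

212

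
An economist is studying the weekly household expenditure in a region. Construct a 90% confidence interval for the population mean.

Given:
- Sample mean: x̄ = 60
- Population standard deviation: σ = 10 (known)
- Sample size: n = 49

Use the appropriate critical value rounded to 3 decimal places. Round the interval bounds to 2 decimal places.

The population standard deviation σ is known, so use a z-interval (standard normal critical value).

For 90% confidence, z* = 1.645 (from standard normal table)

Standard error: SE = σ/√n = 10/√49 = 1.428571

Margin of error: E = z* × SE = 1.645 × 1.428571 = 2.3500

Z-interval: x̄ ± E = 60 ± 2.3500 = (57.6500, 62.3500)

Rounded to 2 decimal places:

(57.65, 62.35)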